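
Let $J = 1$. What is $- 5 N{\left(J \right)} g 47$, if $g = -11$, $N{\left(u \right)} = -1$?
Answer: $-2585$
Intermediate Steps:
$- 5 N{\left(J \right)} g 47 = \left(-5\right) \left(-1\right) \left(-11\right) 47 = 5 \left(-11\right) 47 = \left(-55\right) 47 = -2585$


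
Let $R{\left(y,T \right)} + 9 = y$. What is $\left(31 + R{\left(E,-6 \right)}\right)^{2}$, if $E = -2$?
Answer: $400$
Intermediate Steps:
$R{\left(y,T \right)} = -9 + y$
$\left(31 + R{\left(E,-6 \right)}\right)^{2} = \left(31 - 11\right)^{2} = 20^{2} = 400$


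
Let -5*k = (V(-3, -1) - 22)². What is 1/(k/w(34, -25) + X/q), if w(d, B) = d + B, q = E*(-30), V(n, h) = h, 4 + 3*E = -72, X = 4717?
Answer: -1368/7591 ≈ -0.18021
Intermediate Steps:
E = -76/3 (E = -4/3 + (⅓)*(-72) = -4/3 - 24 = -76/3 ≈ -25.333)
q = 760 (q = -76/3*(-30) = 760)
w(d, B) = B + d
k = -529/5 (k = -(-1 - 22)²/5 = -⅕*(-23)² = -⅕*529 = -529/5 ≈ -105.80)
1/(k/w(34, -25) + X/q) = 1/(-529/(5*(-25 + 34)) + 4717/760) = 1/(-529/5/9 + 4717*(1/760)) = 1/(-529/5*⅑ + 4717/760) = 1/(-529/45 + 4717/760) = 1/(-7591/1368) = -1368/7591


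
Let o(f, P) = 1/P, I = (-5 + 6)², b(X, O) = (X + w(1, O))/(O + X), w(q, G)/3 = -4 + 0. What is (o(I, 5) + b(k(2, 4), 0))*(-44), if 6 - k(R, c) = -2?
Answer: 66/5 ≈ 13.200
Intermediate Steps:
w(q, G) = -12 (w(q, G) = 3*(-4 + 0) = 3*(-4) = -12)
k(R, c) = 8 (k(R, c) = 6 - 1*(-2) = 6 + 2 = 8)
b(X, O) = (-12 + X)/(O + X) (b(X, O) = (X - 12)/(O + X) = (-12 + X)/(O + X))
I = 1 (I = 1² = 1)
(o(I, 5) + b(k(2, 4), 0))*(-44) = (1/5 + (-12 + 8)/(0 + 8))*(-44) = (⅕ - 4/8)*(-44) = (⅕ + (⅛)*(-4))*(-44) = (⅕ - ½)*(-44) = -3/10*(-44) = 66/5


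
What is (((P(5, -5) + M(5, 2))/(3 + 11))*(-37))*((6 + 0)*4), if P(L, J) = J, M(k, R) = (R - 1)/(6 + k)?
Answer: 23976/77 ≈ 311.38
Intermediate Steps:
M(k, R) = (-1 + R)/(6 + k)
(((P(5, -5) + M(5, 2))/(3 + 11))*(-37))*((6 + 0)*4) = (((-5 + (-1 + 2)/(6 + 5))/(3 + 11))*(-37))*((6 + 0)*4) = (((-5 + 1/11)/14)*(-37))*(6*4) = (((-5 + (1/11)*1)*(1/14))*(-37))*24 = (((-5 + 1/11)*(1/14))*(-37))*24 = (-54/11*1/14*(-37))*24 = -27/77*(-37)*24 = (999/77)*24 = 23976/77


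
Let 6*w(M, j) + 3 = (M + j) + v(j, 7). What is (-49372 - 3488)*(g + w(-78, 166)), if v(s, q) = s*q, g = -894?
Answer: 36270770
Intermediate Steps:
v(s, q) = q*s
w(M, j) = -1/2 + M/6 + 4*j/3 (w(M, j) = -1/2 + ((M + j) + 7*j)/6 = -1/2 + (M + 8*j)/6 = -1/2 + (M/6 + 4*j/3) = -1/2 + M/6 + 4*j/3)
(-49372 - 3488)*(g + w(-78, 166)) = (-49372 - 3488)*(-894 + (-1/2 + (1/6)*(-78) + (4/3)*166)) = -52860*(-894 + (-1/2 - 13 + 664/3)) = -52860*(-894 + 1247/6) = -52860*(-4117/6) = 36270770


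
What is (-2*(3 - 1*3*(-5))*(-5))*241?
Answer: 43380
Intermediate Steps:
(-2*(3 - 1*3*(-5))*(-5))*241 = (-2*(3 - 3*(-5))*(-5))*241 = (-2*(3 + 15)*(-5))*241 = (-2*18*(-5))*241 = -36*(-5)*241 = 180*241 = 43380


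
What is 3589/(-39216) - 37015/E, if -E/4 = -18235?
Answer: -85668095/143020752 ≈ -0.59899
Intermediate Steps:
E = 72940 (E = -4*(-18235) = 72940)
3589/(-39216) - 37015/E = 3589/(-39216) - 37015/72940 = 3589*(-1/39216) - 37015*1/72940 = -3589/39216 - 7403/14588 = -85668095/143020752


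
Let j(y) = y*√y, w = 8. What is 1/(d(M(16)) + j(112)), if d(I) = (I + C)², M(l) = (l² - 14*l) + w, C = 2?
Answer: 9/8708 - 4*√7/15239 ≈ 0.00033906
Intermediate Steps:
j(y) = y^(3/2)
M(l) = 8 + l² - 14*l (M(l) = (l² - 14*l) + 8 = 8 + l² - 14*l)
d(I) = (2 + I)² (d(I) = (I + 2)² = (2 + I)²)
1/(d(M(16)) + j(112)) = 1/((2 + (8 + 16² - 14*16))² + 112^(3/2)) = 1/((2 + (8 + 256 - 224))² + 448*√7) = 1/((2 + 40)² + 448*√7) = 1/(42² + 448*√7) = 1/(1764 + 448*√7)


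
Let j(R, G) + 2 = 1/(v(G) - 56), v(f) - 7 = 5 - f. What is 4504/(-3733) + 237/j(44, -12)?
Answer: -28603832/242645 ≈ -117.88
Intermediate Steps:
v(f) = 12 - f (v(f) = 7 + (5 - f) = 12 - f)
j(R, G) = -2 + 1/(-44 - G) (j(R, G) = -2 + 1/((12 - G) - 56) = -2 + 1/(-44 - G))
4504/(-3733) + 237/j(44, -12) = 4504/(-3733) + 237/(((-89 - 2*(-12))/(44 - 12))) = 4504*(-1/3733) + 237/(((-89 + 24)/32)) = -4504/3733 + 237/(((1/32)*(-65))) = -4504/3733 + 237/(-65/32) = -4504/3733 + 237*(-32/65) = -4504/3733 - 7584/65 = -28603832/242645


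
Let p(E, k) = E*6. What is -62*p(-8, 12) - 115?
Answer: 2861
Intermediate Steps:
p(E, k) = 6*E
-62*p(-8, 12) - 115 = -372*(-8) - 115 = -62*(-48) - 115 = 2976 - 115 = 2861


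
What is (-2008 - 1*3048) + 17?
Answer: -5039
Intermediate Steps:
(-2008 - 1*3048) + 17 = (-2008 - 3048) + 17 = -5056 + 17 = -5039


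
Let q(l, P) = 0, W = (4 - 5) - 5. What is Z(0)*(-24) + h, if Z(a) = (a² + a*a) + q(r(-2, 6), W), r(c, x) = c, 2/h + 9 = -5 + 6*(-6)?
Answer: -1/25 ≈ -0.040000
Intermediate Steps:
h = -1/25 (h = 2/(-9 + (-5 + 6*(-6))) = 2/(-9 + (-5 - 36)) = 2/(-9 - 41) = 2/(-50) = 2*(-1/50) = -1/25 ≈ -0.040000)
W = -6 (W = -1 - 5 = -6)
Z(a) = 2*a² (Z(a) = (a² + a*a) + 0 = (a² + a²) + 0 = 2*a² + 0 = 2*a²)
Z(0)*(-24) + h = (2*0²)*(-24) - 1/25 = (2*0)*(-24) - 1/25 = 0*(-24) - 1/25 = 0 - 1/25 = -1/25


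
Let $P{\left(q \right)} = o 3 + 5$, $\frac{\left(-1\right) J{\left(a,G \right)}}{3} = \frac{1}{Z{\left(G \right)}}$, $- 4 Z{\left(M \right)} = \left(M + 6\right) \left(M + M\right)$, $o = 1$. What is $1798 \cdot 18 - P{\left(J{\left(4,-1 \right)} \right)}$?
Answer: $32356$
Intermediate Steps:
$Z{\left(M \right)} = - \frac{M \left(6 + M\right)}{2}$ ($Z{\left(M \right)} = - \frac{\left(M + 6\right) \left(M + M\right)}{4} = - \frac{\left(6 + M\right) 2 M}{4} = - \frac{2 M \left(6 + M\right)}{4} = - \frac{M \left(6 + M\right)}{2}$)
$J{\left(a,G \right)} = \frac{6}{G \left(6 + G\right)}$ ($J{\left(a,G \right)} = - \frac{3}{\left(- \frac{1}{2}\right) G \left(6 + G\right)} = - 3 \left(- \frac{2}{G \left(6 + G\right)}\right) = \frac{6}{G \left(6 + G\right)}$)
$P{\left(q \right)} = 8$ ($P{\left(q \right)} = 1 \cdot 3 + 5 = 3 + 5 = 8$)
$1798 \cdot 18 - P{\left(J{\left(4,-1 \right)} \right)} = 1798 \cdot 18 - 8 = 32364 - 8 = 32356$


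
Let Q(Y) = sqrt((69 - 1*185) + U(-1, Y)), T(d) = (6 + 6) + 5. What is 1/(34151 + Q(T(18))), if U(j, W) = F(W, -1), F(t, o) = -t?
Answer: 34151/1166290934 - I*sqrt(133)/1166290934 ≈ 2.9282e-5 - 9.8882e-9*I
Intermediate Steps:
T(d) = 17 (T(d) = 12 + 5 = 17)
U(j, W) = -W
Q(Y) = sqrt(-116 - Y) (Q(Y) = sqrt((69 - 1*185) - Y) = sqrt((69 - 185) - Y) = sqrt(-116 - Y))
1/(34151 + Q(T(18))) = 1/(34151 + sqrt(-116 - 1*17)) = 1/(34151 + sqrt(-116 - 17)) = 1/(34151 + sqrt(-133)) = 1/(34151 + I*sqrt(133))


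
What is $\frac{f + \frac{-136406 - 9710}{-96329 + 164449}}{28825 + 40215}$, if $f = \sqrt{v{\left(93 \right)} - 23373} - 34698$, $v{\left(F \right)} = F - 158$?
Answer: $- \frac{590943469}{1175751200} + \frac{i \sqrt{23438}}{69040} \approx -0.50261 + 0.0022175 i$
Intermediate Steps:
$v{\left(F \right)} = -158 + F$
$f = -34698 + i \sqrt{23438}$ ($f = \sqrt{\left(-158 + 93\right) - 23373} - 34698 = \sqrt{-65 - 23373} - 34698 = \sqrt{-23438} - 34698 = i \sqrt{23438} - 34698 = -34698 + i \sqrt{23438} \approx -34698.0 + 153.09 i$)
$\frac{f + \frac{-136406 - 9710}{-96329 + 164449}}{28825 + 40215} = \frac{\left(-34698 + i \sqrt{23438}\right) + \frac{-136406 - 9710}{-96329 + 164449}}{28825 + 40215} = \frac{\left(-34698 + i \sqrt{23438}\right) - \frac{146116}{68120}}{69040} = \left(\left(-34698 + i \sqrt{23438}\right) - \frac{36529}{17030}\right) \frac{1}{69040} = \left(- \frac{590943469}{17030} + i \sqrt{23438}\right) \frac{1}{69040} = - \frac{590943469}{1175751200} + \frac{i \sqrt{23438}}{69040}$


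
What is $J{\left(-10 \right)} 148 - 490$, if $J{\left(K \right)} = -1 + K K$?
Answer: $14162$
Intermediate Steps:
$J{\left(K \right)} = -1 + K^{2}$
$J{\left(-10 \right)} 148 - 490 = \left(-1 + \left(-10\right)^{2}\right) 148 - 490 = \left(-1 + 100\right) 148 - 490 = 99 \cdot 148 - 490 = 14652 - 490 = 14162$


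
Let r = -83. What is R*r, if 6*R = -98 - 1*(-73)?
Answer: 2075/6 ≈ 345.83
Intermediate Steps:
R = -25/6 (R = (-98 - 1*(-73))/6 = (-98 + 73)/6 = (1/6)*(-25) = -25/6 ≈ -4.1667)
R*r = -25/6*(-83) = 2075/6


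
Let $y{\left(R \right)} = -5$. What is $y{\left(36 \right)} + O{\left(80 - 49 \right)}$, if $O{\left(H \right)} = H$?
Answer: $26$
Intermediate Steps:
$y{\left(36 \right)} + O{\left(80 - 49 \right)} = -5 + \left(80 - 49\right) = -5 + 31 = 26$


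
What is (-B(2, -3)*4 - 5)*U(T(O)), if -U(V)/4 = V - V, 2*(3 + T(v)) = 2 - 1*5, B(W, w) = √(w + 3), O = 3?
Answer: 0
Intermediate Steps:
B(W, w) = √(3 + w)
T(v) = -9/2 (T(v) = -3 + (2 - 1*5)/2 = -3 + (2 - 5)/2 = -3 + (½)*(-3) = -3 - 3/2 = -9/2)
U(V) = 0 (U(V) = -4*(V - V) = -4*0 = 0)
(-B(2, -3)*4 - 5)*U(T(O)) = (-√(3 - 3)*4 - 5)*0 = (-√0*4 - 5)*0 = (-1*0*4 - 5)*0 = (0*4 - 5)*0 = (0 - 5)*0 = -5*0 = 0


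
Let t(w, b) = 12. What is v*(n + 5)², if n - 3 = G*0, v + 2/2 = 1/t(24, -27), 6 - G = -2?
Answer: -176/3 ≈ -58.667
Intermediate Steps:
G = 8 (G = 6 - 1*(-2) = 6 + 2 = 8)
v = -11/12 (v = -1 + 1/12 = -11/12 ≈ -0.91667)
n = 3 (n = 3 + 8*0 = 3 + 0 = 3)
v*(n + 5)² = -11*(3 + 5)²/12 = -11/12*8² = -11/12*64 = -176/3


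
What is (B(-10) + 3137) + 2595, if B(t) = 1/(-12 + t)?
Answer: 126103/22 ≈ 5732.0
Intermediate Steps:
(B(-10) + 3137) + 2595 = (1/(-12 - 10) + 3137) + 2595 = (1/(-22) + 3137) + 2595 = (-1/22 + 3137) + 2595 = 69013/22 + 2595 = 126103/22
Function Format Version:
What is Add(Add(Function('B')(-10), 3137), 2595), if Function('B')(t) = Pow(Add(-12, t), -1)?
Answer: Rational(126103, 22) ≈ 5732.0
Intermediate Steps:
Add(Add(Function('B')(-10), 3137), 2595) = Add(Add(Pow(Add(-12, -10), -1), 3137), 2595) = Add(Add(Pow(-22, -1), 3137), 2595) = Add(Add(Rational(-1, 22), 3137), 2595) = Add(Rational(69013, 22), 2595) = Rational(126103, 22)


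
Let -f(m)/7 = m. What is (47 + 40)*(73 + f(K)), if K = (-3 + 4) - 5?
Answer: 8787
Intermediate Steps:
K = -4 (K = 1 - 5 = -4)
f(m) = -7*m
(47 + 40)*(73 + f(K)) = (47 + 40)*(73 - 7*(-4)) = 87*(73 + 28) = 87*101 = 8787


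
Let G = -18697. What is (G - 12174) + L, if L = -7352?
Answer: -38223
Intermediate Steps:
(G - 12174) + L = (-18697 - 12174) - 7352 = -30871 - 7352 = -38223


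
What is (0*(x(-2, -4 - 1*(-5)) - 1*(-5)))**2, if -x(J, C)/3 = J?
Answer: 0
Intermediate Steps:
x(J, C) = -3*J
(0*(x(-2, -4 - 1*(-5)) - 1*(-5)))**2 = (0*(-3*(-2) - 1*(-5)))**2 = (0*(6 + 5))**2 = (0*11)**2 = 0**2 = 0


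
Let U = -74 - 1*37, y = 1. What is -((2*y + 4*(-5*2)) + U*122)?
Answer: 13580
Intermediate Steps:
U = -111 (U = -74 - 37 = -111)
-((2*y + 4*(-5*2)) + U*122) = -((2*1 + 4*(-5*2)) - 111*122) = -((2 + 4*(-10)) - 13542) = -((2 - 40) - 13542) = -(-38 - 13542) = -1*(-13580) = 13580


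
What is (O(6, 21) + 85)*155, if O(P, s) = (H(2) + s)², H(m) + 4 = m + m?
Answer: 81530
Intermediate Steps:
H(m) = -4 + 2*m (H(m) = -4 + (m + m) = -4 + 2*m)
O(P, s) = s² (O(P, s) = ((-4 + 2*2) + s)² = ((-4 + 4) + s)² = (0 + s)² = s²)
(O(6, 21) + 85)*155 = (21² + 85)*155 = (441 + 85)*155 = 526*155 = 81530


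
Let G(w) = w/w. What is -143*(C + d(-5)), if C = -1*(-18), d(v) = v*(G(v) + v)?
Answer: -5434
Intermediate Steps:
G(w) = 1
d(v) = v*(1 + v)
C = 18
-143*(C + d(-5)) = -143*(18 - 5*(1 - 5)) = -143*(18 - 5*(-4)) = -143*(18 + 20) = -143*38 = -5434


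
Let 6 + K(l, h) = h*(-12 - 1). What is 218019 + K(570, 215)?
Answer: 215218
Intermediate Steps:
K(l, h) = -6 - 13*h (K(l, h) = -6 + h*(-12 - 1) = -6 + h*(-13) = -6 - 13*h)
218019 + K(570, 215) = 218019 + (-6 - 13*215) = 218019 + (-6 - 2795) = 218019 - 2801 = 215218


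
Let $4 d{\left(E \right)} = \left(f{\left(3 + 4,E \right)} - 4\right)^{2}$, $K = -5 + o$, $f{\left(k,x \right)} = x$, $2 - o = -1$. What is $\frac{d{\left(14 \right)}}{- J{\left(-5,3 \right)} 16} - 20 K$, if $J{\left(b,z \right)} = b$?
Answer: $\frac{645}{16} \approx 40.313$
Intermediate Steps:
$o = 3$ ($o = 2 - -1 = 2 + 1 = 3$)
$K = -2$ ($K = -5 + 3 = -2$)
$d{\left(E \right)} = \frac{\left(-4 + E\right)^{2}}{4}$ ($d{\left(E \right)} = \frac{\left(E - 4\right)^{2}}{4} = \frac{\left(-4 + E\right)^{2}}{4}$)
$\frac{d{\left(14 \right)}}{- J{\left(-5,3 \right)} 16} - 20 K = \frac{\frac{1}{4} \left(-4 + 14\right)^{2}}{\left(-1\right) \left(-5\right) 16} - -40 = \frac{\frac{1}{4} \cdot 10^{2}}{5 \cdot 16} + 40 = \frac{\frac{1}{4} \cdot 100}{80} + 40 = 25 \cdot \frac{1}{80} + 40 = \frac{5}{16} + 40 = \frac{645}{16}$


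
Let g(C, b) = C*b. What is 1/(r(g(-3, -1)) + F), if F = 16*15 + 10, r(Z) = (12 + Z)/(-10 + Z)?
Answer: 7/1735 ≈ 0.0040346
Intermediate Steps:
r(Z) = (12 + Z)/(-10 + Z)
F = 250 (F = 240 + 10 = 250)
1/(r(g(-3, -1)) + F) = 1/((12 - 3*(-1))/(-10 - 3*(-1)) + 250) = 1/((12 + 3)/(-10 + 3) + 250) = 1/(15/(-7) + 250) = 1/(-⅐*15 + 250) = 1/(-15/7 + 250) = 1/(1735/7) = 7/1735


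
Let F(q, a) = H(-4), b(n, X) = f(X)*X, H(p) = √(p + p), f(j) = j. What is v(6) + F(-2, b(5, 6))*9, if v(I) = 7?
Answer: 7 + 18*I*√2 ≈ 7.0 + 25.456*I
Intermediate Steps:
H(p) = √2*√p (H(p) = √(2*p) = √2*√p)
b(n, X) = X² (b(n, X) = X*X = X²)
F(q, a) = 2*I*√2 (F(q, a) = √2*√(-4) = √2*(2*I) = 2*I*√2)
v(6) + F(-2, b(5, 6))*9 = 7 + (2*I*√2)*9 = 7 + 18*I*√2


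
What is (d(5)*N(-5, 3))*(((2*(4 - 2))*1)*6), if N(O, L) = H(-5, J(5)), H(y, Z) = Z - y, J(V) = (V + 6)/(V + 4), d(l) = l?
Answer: 2240/3 ≈ 746.67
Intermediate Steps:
J(V) = (6 + V)/(4 + V)
N(O, L) = 56/9 (N(O, L) = (6 + 5)/(4 + 5) - 1*(-5) = 11/9 + 5 = 56/9)
(d(5)*N(-5, 3))*(((2*(4 - 2))*1)*6) = (5*(56/9))*(((2*(4 - 2))*1)*6) = 280*(((2*2)*1)*6)/9 = 280*((4*1)*6)/9 = 280*(4*6)/9 = (280/9)*24 = 2240/3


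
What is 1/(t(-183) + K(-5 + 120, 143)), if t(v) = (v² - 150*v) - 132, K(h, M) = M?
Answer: 1/60950 ≈ 1.6407e-5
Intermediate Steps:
t(v) = -132 + v² - 150*v
1/(t(-183) + K(-5 + 120, 143)) = 1/((-132 + (-183)² - 150*(-183)) + 143) = 1/((-132 + 33489 + 27450) + 143) = 1/(60807 + 143) = 1/60950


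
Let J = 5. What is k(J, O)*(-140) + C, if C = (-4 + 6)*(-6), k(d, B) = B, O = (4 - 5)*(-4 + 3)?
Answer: -152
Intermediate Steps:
O = 1 (O = -1*(-1) = 1)
C = -12 (C = 2*(-6) = -12)
k(J, O)*(-140) + C = 1*(-140) - 12 = -140 - 12 = -152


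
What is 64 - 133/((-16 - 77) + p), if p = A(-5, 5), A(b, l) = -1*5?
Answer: 915/14 ≈ 65.357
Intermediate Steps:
A(b, l) = -5
p = -5
64 - 133/((-16 - 77) + p) = 64 - 133/((-16 - 77) - 5) = 64 - 133/(-93 - 5) = 64 - 133/(-98) = 64 - 133*(-1/98) = 64 + 19/14 = 915/14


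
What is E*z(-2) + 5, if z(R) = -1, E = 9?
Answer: -4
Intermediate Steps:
E*z(-2) + 5 = 9*(-1) + 5 = -9 + 5 = -4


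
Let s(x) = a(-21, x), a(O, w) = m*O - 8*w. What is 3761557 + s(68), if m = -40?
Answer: 3761853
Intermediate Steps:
a(O, w) = -40*O - 8*w
s(x) = 840 - 8*x (s(x) = -40*(-21) - 8*x = 840 - 8*x)
3761557 + s(68) = 3761557 + (840 - 8*68) = 3761557 + (840 - 544) = 3761557 + 296 = 3761853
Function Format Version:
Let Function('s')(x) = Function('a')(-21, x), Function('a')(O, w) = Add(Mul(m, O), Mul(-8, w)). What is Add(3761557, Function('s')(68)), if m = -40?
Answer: 3761853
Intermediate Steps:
Function('a')(O, w) = Add(Mul(-40, O), Mul(-8, w))
Function('s')(x) = Add(840, Mul(-8, x)) (Function('s')(x) = Add(Mul(-40, -21), Mul(-8, x)) = Add(840, Mul(-8, x)))
Add(3761557, Function('s')(68)) = Add(3761557, Add(840, Mul(-8, 68))) = Add(3761557, Add(840, -544)) = Add(3761557, 296) = 3761853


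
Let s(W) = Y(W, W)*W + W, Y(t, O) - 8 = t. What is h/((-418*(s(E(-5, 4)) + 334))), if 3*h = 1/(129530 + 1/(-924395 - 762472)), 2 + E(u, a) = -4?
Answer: -562289/28861212480848792 ≈ -1.9483e-11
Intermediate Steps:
Y(t, O) = 8 + t
E(u, a) = -6 (E(u, a) = -2 - 4 = -6)
s(W) = W + W*(8 + W) (s(W) = (8 + W)*W + W = W*(8 + W) + W = W + W*(8 + W))
h = 562289/218499882509 (h = 1/(3*(129530 + 1/(-924395 - 762472))) = 1/(3*(129530 + 1/(-1686867))) = 1/(3*(129530 - 1/1686867)) = 1/(3*(218499882509/1686867)) = (⅓)*(1686867/218499882509) = 562289/218499882509 ≈ 2.5734e-6)
h/((-418*(s(E(-5, 4)) + 334))) = 562289/(218499882509*((-418*(-6*(9 - 6) + 334)))) = 562289/(218499882509*((-418*(-6*3 + 334)))) = 562289/(218499882509*((-418*(-18 + 334)))) = 562289/(218499882509*((-418*316))) = (562289/218499882509)/(-132088) = (562289/218499882509)*(-1/132088) = -562289/28861212480848792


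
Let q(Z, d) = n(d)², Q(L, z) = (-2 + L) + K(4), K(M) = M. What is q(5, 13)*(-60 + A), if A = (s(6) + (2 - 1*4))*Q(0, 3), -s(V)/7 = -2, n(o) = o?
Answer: -6084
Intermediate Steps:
s(V) = 14 (s(V) = -7*(-2) = 14)
Q(L, z) = 2 + L (Q(L, z) = (-2 + L) + 4 = 2 + L)
q(Z, d) = d²
A = 24 (A = (14 + (2 - 1*4))*(2 + 0) = (14 + (2 - 4))*2 = (14 - 2)*2 = 12*2 = 24)
q(5, 13)*(-60 + A) = 13²*(-60 + 24) = 169*(-36) = -6084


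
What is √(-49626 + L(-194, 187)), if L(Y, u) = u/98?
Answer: I*√9726322/14 ≈ 222.76*I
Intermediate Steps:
L(Y, u) = u/98 (L(Y, u) = u*(1/98) = u/98)
√(-49626 + L(-194, 187)) = √(-49626 + (1/98)*187) = √(-49626 + 187/98) = √(-4863161/98) = I*√9726322/14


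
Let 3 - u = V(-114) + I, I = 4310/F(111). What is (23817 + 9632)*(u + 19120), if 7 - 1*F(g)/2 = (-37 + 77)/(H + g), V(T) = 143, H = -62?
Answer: 188831144905/303 ≈ 6.2321e+8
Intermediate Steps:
F(g) = 14 - 80/(-62 + g) (F(g) = 14 - 2*(-37 + 77)/(-62 + g) = 14 - 80/(-62 + g))
I = 105595/303 (I = 4310/((2*(-474 + 7*111)/(-62 + 111))) = 4310/((2*(-474 + 777)/49)) = 4310/((2*(1/49)*303)) = 4310/(606/49) = 4310*(49/606) = 105595/303 ≈ 348.50)
u = -148015/303 (u = 3 - (143 + 105595/303) = 3 - 1*148924/303 = 3 - 148924/303 = -148015/303 ≈ -488.50)
(23817 + 9632)*(u + 19120) = (23817 + 9632)*(-148015/303 + 19120) = 33449*(5645345/303) = 188831144905/303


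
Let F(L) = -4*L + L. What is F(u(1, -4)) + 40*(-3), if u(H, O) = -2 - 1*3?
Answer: -105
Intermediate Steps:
u(H, O) = -5 (u(H, O) = -2 - 3 = -5)
F(L) = -3*L
F(u(1, -4)) + 40*(-3) = -3*(-5) + 40*(-3) = 15 - 120 = -105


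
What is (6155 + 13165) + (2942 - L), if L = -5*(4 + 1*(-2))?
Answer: 22272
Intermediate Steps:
L = -10 (L = -5*(4 - 2) = -5*2 = -10)
(6155 + 13165) + (2942 - L) = (6155 + 13165) + (2942 - 1*(-10)) = 19320 + (2942 + 10) = 19320 + 2952 = 22272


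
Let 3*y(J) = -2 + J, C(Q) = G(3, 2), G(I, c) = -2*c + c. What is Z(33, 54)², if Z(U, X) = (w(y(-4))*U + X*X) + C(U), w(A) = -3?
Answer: 7924225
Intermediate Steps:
G(I, c) = -c
C(Q) = -2 (C(Q) = -1*2 = -2)
y(J) = -⅔ + J/3 (y(J) = (-2 + J)/3 = -⅔ + J/3)
Z(U, X) = -2 + X² - 3*U (Z(U, X) = (-3*U + X*X) - 2 = (-3*U + X²) - 2 = (X² - 3*U) - 2 = -2 + X² - 3*U)
Z(33, 54)² = (-2 + 54² - 3*33)² = (-2 + 2916 - 99)² = 2815² = 7924225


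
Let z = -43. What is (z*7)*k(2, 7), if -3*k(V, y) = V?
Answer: 602/3 ≈ 200.67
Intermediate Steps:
k(V, y) = -V/3
(z*7)*k(2, 7) = (-43*7)*(-⅓*2) = -301*(-⅔) = 602/3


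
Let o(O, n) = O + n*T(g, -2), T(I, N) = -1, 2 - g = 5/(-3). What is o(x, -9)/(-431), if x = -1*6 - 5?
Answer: 2/431 ≈ 0.0046404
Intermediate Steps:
g = 11/3 (g = 2 - 5/(-3) = 2 - 5*(-1)/3 = 2 - 1*(-5/3) = 2 + 5/3 = 11/3 ≈ 3.6667)
x = -11 (x = -6 - 5 = -11)
o(O, n) = O - n (o(O, n) = O + n*(-1) = O - n)
o(x, -9)/(-431) = (-11 - 1*(-9))/(-431) = (-11 + 9)*(-1/431) = -2*(-1/431) = 2/431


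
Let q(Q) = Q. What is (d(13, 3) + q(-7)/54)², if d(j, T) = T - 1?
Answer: 10201/2916 ≈ 3.4983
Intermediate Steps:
d(j, T) = -1 + T
(d(13, 3) + q(-7)/54)² = ((-1 + 3) - 7/54)² = (2 - 7*1/54)² = (2 - 7/54)² = (101/54)² = 10201/2916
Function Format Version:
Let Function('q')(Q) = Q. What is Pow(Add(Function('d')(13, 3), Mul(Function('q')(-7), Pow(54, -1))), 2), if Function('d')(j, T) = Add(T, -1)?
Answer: Rational(10201, 2916) ≈ 3.4983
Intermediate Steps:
Function('d')(j, T) = Add(-1, T)
Pow(Add(Function('d')(13, 3), Mul(Function('q')(-7), Pow(54, -1))), 2) = Pow(Add(Add(-1, 3), Mul(-7, Pow(54, -1))), 2) = Pow(Add(2, Mul(-7, Rational(1, 54))), 2) = Pow(Add(2, Rational(-7, 54)), 2) = Pow(Rational(101, 54), 2) = Rational(10201, 2916)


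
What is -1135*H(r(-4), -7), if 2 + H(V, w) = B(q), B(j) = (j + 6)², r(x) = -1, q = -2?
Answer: -15890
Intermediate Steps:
B(j) = (6 + j)²
H(V, w) = 14 (H(V, w) = -2 + (6 - 2)² = -2 + 4² = -2 + 16 = 14)
-1135*H(r(-4), -7) = -1135*14 = -15890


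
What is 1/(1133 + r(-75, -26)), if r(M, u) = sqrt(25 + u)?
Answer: 1133/1283690 - I/1283690 ≈ 0.00088261 - 7.79e-7*I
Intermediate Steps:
1/(1133 + r(-75, -26)) = 1/(1133 + sqrt(25 - 26)) = 1/(1133 + sqrt(-1)) = 1/(1133 + I) = (1133 - I)/1283690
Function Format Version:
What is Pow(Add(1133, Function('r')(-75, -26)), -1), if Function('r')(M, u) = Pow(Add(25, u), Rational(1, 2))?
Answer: Add(Rational(1133, 1283690), Mul(Rational(-1, 1283690), I)) ≈ Add(0.00088261, Mul(-7.7900e-7, I))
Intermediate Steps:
Pow(Add(1133, Function('r')(-75, -26)), -1) = Pow(Add(1133, Pow(Add(25, -26), Rational(1, 2))), -1) = Pow(Add(1133, Pow(-1, Rational(1, 2))), -1) = Pow(Add(1133, I), -1) = Mul(Rational(1, 1283690), Add(1133, Mul(-1, I)))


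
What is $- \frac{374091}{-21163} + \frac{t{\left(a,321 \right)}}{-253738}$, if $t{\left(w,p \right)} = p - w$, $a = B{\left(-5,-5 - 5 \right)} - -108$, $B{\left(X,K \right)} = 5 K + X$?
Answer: $\frac{47457715237}{2684928647} \approx 17.676$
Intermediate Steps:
$B{\left(X,K \right)} = X + 5 K$
$a = 53$ ($a = \left(-5 + 5 \left(-5 - 5\right)\right) - -108 = \left(-5 + 5 \left(-5 - 5\right)\right) + 108 = \left(-5 + 5 \left(-10\right)\right) + 108 = \left(-5 - 50\right) + 108 = -55 + 108 = 53$)
$- \frac{374091}{-21163} + \frac{t{\left(a,321 \right)}}{-253738} = - \frac{374091}{-21163} + \frac{321 - 53}{-253738} = \left(-374091\right) \left(- \frac{1}{21163}\right) + \left(321 - 53\right) \left(- \frac{1}{253738}\right) = \frac{374091}{21163} + 268 \left(- \frac{1}{253738}\right) = \frac{374091}{21163} - \frac{134}{126869} = \frac{47457715237}{2684928647}$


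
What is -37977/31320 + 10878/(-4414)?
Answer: -84721573/23041080 ≈ -3.6770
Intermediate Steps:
-37977/31320 + 10878/(-4414) = -37977*1/31320 + 10878*(-1/4414) = -12659/10440 - 5439/2207 = -84721573/23041080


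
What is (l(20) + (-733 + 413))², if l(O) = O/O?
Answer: 101761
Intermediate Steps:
l(O) = 1
(l(20) + (-733 + 413))² = (1 + (-733 + 413))² = (1 - 320)² = (-319)² = 101761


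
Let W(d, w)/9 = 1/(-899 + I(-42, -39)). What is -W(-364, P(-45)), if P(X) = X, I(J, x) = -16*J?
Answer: 9/227 ≈ 0.039648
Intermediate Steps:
W(d, w) = -9/227 (W(d, w) = 9/(-899 - 16*(-42)) = 9/(-899 + 672) = 9/(-227) = 9*(-1/227) = -9/227)
-W(-364, P(-45)) = -1*(-9/227) = 9/227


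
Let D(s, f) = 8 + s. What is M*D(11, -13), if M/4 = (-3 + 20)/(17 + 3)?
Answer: 323/5 ≈ 64.600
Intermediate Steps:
M = 17/5 (M = 4*((-3 + 20)/(17 + 3)) = 4*(17/20) = 17/5 ≈ 3.4000)
M*D(11, -13) = 17*(8 + 11)/5 = (17/5)*19 = 323/5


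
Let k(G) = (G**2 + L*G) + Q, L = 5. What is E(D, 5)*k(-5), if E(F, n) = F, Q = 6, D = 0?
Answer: 0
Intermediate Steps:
k(G) = 6 + G**2 + 5*G (k(G) = (G**2 + 5*G) + 6 = 6 + G**2 + 5*G)
E(D, 5)*k(-5) = 0*(6 + (-5)**2 + 5*(-5)) = 0*(6 + 25 - 25) = 0*6 = 0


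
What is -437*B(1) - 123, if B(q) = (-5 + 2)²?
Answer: -4056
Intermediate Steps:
B(q) = 9 (B(q) = (-3)² = 9)
-437*B(1) - 123 = -437*9 - 123 = -3933 - 123 = -4056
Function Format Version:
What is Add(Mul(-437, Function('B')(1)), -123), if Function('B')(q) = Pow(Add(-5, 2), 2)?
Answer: -4056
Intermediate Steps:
Function('B')(q) = 9 (Function('B')(q) = Pow(-3, 2) = 9)
Add(Mul(-437, Function('B')(1)), -123) = Add(Mul(-437, 9), -123) = Add(-3933, -123) = -4056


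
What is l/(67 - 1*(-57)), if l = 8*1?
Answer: 2/31 ≈ 0.064516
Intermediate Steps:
l = 8
l/(67 - 1*(-57)) = 8/(67 - 1*(-57)) = 8/(67 + 57) = 8/124 = (1/124)*8 = 2/31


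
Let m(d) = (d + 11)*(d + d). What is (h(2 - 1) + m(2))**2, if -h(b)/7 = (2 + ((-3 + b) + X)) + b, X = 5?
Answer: 100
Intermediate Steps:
m(d) = 2*d*(11 + d) (m(d) = (11 + d)*(2*d) = 2*d*(11 + d))
h(b) = -28 - 14*b (h(b) = -7*((2 + ((-3 + b) + 5)) + b) = -7*((2 + (2 + b)) + b) = -7*((4 + b) + b) = -7*(4 + 2*b) = -28 - 14*b)
(h(2 - 1) + m(2))**2 = ((-28 - 14*(2 - 1)) + 2*2*(11 + 2))**2 = ((-28 - 14*1) + 2*2*13)**2 = ((-28 - 14) + 52)**2 = (-42 + 52)**2 = 10**2 = 100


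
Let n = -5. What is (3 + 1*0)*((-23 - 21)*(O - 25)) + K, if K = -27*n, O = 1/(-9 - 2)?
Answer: 3447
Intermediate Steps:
O = -1/11 (O = 1/(-11) = -1/11 ≈ -0.090909)
K = 135 (K = -27*(-5) = 135)
(3 + 1*0)*((-23 - 21)*(O - 25)) + K = (3 + 1*0)*((-23 - 21)*(-1/11 - 25)) + 135 = (3 + 0)*(-44*(-276/11)) + 135 = 3*1104 + 135 = 3312 + 135 = 3447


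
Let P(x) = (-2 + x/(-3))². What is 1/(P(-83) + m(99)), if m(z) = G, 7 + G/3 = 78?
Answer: 9/7846 ≈ 0.0011471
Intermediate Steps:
P(x) = (-2 - x/3)² (P(x) = (-2 + x*(-⅓))² = (-2 - x/3)²)
G = 213 (G = -21 + 3*78 = -21 + 234 = 213)
m(z) = 213
1/(P(-83) + m(99)) = 1/((6 - 83)²/9 + 213) = 1/((⅑)*(-77)² + 213) = 1/((⅑)*5929 + 213) = 1/(5929/9 + 213) = 1/(7846/9) = 9/7846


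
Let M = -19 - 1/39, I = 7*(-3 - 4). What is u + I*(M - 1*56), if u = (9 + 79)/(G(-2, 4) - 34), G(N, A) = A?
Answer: 238766/65 ≈ 3673.3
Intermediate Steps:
u = -44/15 (u = (9 + 79)/(4 - 34) = 88/(-30) = 88*(-1/30) = -44/15 ≈ -2.9333)
I = -49 (I = 7*(-7) = -49)
M = -742/39 (M = -19 - 1*1/39 = -19 - 1/39 = -742/39 ≈ -19.026)
u + I*(M - 1*56) = -44/15 - 49*(-742/39 - 1*56) = -44/15 - 49*(-742/39 - 56) = -44/15 - 49*(-2926/39) = -44/15 + 143374/39 = 238766/65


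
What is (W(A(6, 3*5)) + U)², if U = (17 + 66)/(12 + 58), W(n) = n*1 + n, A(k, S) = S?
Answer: 4765489/4900 ≈ 972.55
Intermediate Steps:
W(n) = 2*n (W(n) = n + n = 2*n)
U = 83/70 ≈ 1.1857
(W(A(6, 3*5)) + U)² = (2*(3*5) + 83/70)² = (2*15 + 83/70)² = (30 + 83/70)² = (2183/70)² = 4765489/4900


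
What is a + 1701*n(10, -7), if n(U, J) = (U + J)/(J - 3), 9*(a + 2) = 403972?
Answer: 3993613/90 ≈ 44374.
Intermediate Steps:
a = 403954/9 (a = -2 + (⅑)*403972 = -2 + 403972/9 = 403954/9 ≈ 44884.)
n(U, J) = (J + U)/(-3 + J)
a + 1701*n(10, -7) = 403954/9 + 1701*((-7 + 10)/(-3 - 7)) = 403954/9 + 1701*(3/(-10)) = 403954/9 + 1701*(-⅒*3) = 403954/9 + 1701*(-3/10) = 403954/9 - 5103/10 = 3993613/90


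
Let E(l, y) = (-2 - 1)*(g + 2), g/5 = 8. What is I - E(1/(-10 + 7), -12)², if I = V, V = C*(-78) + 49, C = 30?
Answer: -18167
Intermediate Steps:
g = 40 (g = 5*8 = 40)
E(l, y) = -126 (E(l, y) = (-2 - 1)*(40 + 2) = -3*42 = -126)
V = -2291 (V = 30*(-78) + 49 = -2340 + 49 = -2291)
I = -2291
I - E(1/(-10 + 7), -12)² = -2291 - 1*(-126)² = -2291 - 1*15876 = -2291 - 15876 = -18167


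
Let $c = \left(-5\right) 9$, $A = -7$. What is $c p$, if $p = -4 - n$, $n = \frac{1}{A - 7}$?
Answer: $\frac{2475}{14} \approx 176.79$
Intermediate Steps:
$n = - \frac{1}{14}$ ($n = \frac{1}{-7 - 7} = \frac{1}{-14} = - \frac{1}{14} \approx -0.071429$)
$p = - \frac{55}{14}$ ($p = -4 - - \frac{1}{14} = -4 + \frac{1}{14} = - \frac{55}{14} \approx -3.9286$)
$c = -45$
$c p = \left(-45\right) \left(- \frac{55}{14}\right) = \frac{2475}{14}$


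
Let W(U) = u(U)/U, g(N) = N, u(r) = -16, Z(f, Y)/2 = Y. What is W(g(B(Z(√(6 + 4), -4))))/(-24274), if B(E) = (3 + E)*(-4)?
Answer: 2/60685 ≈ 3.2957e-5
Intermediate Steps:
Z(f, Y) = 2*Y
B(E) = -12 - 4*E
W(U) = -16/U
W(g(B(Z(√(6 + 4), -4))))/(-24274) = -16/(-12 - 8*(-4))/(-24274) = -16/(-12 - 4*(-8))*(-1/24274) = -16/(-12 + 32)*(-1/24274) = -16/20*(-1/24274) = -16*1/20*(-1/24274) = -⅘*(-1/24274) = 2/60685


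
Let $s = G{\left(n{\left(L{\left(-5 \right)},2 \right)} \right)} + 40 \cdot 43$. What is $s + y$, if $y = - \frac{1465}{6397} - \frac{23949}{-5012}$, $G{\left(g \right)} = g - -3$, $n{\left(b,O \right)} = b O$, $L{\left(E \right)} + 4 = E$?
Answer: $\frac{54811166793}{32061764} \approx 1709.5$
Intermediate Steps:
$L{\left(E \right)} = -4 + E$
$n{\left(b,O \right)} = O b$
$G{\left(g \right)} = 3 + g$ ($G{\left(g \right)} = g + 3 = 3 + g$)
$y = \frac{145859173}{32061764}$ ($y = \left(-1465\right) \frac{1}{6397} - - \frac{23949}{5012} = - \frac{1465}{6397} + \frac{23949}{5012} = \frac{145859173}{32061764} \approx 4.5493$)
$s = 1705$ ($s = \left(3 + 2 \left(-4 - 5\right)\right) + 40 \cdot 43 = \left(3 + 2 \left(-9\right)\right) + 1720 = \left(3 - 18\right) + 1720 = -15 + 1720 = 1705$)
$s + y = 1705 + \frac{145859173}{32061764} = \frac{54811166793}{32061764}$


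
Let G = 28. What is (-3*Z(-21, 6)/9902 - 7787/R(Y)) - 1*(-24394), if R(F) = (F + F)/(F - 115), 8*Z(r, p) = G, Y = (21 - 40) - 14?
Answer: 4530441563/653532 ≈ 6932.2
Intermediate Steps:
Y = -33 (Y = -19 - 14 = -33)
Z(r, p) = 7/2 (Z(r, p) = (⅛)*28 = 7/2)
R(F) = 2*F/(-115 + F) (R(F) = (2*F)/(-115 + F) = 2*F/(-115 + F))
(-3*Z(-21, 6)/9902 - 7787/R(Y)) - 1*(-24394) = (-3*7/2/9902 - 7787/(2*(-33)/(-115 - 33))) - 1*(-24394) = (-21/2*1/9902 - 7787/(2*(-33)/(-148))) + 24394 = (-21/19804 - 7787/(2*(-33)*(-1/148))) + 24394 = (-21/19804 - 7787/33/74) + 24394 = (-21/19804 - 7787*74/33) + 24394 = (-21/19804 - 576238/33) + 24394 = -11411818045/653532 + 24394 = 4530441563/653532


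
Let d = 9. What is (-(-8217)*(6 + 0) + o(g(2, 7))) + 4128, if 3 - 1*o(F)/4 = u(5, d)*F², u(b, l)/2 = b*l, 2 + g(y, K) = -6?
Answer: 30402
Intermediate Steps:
g(y, K) = -8 (g(y, K) = -2 - 6 = -8)
u(b, l) = 2*b*l (u(b, l) = 2*(b*l) = 2*b*l)
o(F) = 12 - 360*F² (o(F) = 12 - 4*2*5*9*F² = 12 - 360*F²)
(-(-8217)*(6 + 0) + o(g(2, 7))) + 4128 = (-(-8217)*(6 + 0) + (12 - 360*(-8)²)) + 4128 = (-(-8217)*6 + (12 - 360*64)) + 4128 = (-2739*(-18) + (12 - 23040)) + 4128 = (49302 - 23028) + 4128 = 26274 + 4128 = 30402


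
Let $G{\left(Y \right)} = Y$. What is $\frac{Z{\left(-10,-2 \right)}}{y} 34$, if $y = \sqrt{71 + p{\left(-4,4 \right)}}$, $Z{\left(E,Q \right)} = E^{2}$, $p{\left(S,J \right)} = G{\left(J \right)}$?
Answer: $\frac{680 \sqrt{3}}{3} \approx 392.6$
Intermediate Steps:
$p{\left(S,J \right)} = J$
$y = 5 \sqrt{3}$ ($y = \sqrt{71 + 4} = \sqrt{75} = 5 \sqrt{3} \approx 8.6602$)
$\frac{Z{\left(-10,-2 \right)}}{y} 34 = \frac{\left(-10\right)^{2}}{5 \sqrt{3}} \cdot 34 = \frac{\sqrt{3}}{15} \cdot 100 \cdot 34 = \frac{20 \sqrt{3}}{3} \cdot 34 = \frac{680 \sqrt{3}}{3}$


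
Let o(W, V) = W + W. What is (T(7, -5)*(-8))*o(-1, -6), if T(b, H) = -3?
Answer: -48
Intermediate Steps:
o(W, V) = 2*W
(T(7, -5)*(-8))*o(-1, -6) = (-3*(-8))*(2*(-1)) = 24*(-2) = -48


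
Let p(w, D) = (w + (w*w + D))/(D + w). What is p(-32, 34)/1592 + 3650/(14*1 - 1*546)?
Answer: -1384471/211736 ≈ -6.5387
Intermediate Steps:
p(w, D) = (D + w + w²)/(D + w) (p(w, D) = (w + (w² + D))/(D + w) = (w + (D + w²))/(D + w) = (D + w + w²)/(D + w))
p(-32, 34)/1592 + 3650/(14*1 - 1*546) = ((34 - 32 + (-32)²)/(34 - 32))/1592 + 3650/(14*1 - 1*546) = ((34 - 32 + 1024)/2)*(1/1592) + 3650/(14 - 546) = ((½)*1026)*(1/1592) + 3650/(-532) = 513*(1/1592) + 3650*(-1/532) = 513/1592 - 1825/266 = -1384471/211736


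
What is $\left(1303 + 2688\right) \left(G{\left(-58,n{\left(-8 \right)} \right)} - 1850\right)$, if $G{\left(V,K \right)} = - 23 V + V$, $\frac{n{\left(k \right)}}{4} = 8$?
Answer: $-2290834$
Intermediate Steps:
$n{\left(k \right)} = 32$ ($n{\left(k \right)} = 4 \cdot 8 = 32$)
$G{\left(V,K \right)} = - 22 V$
$\left(1303 + 2688\right) \left(G{\left(-58,n{\left(-8 \right)} \right)} - 1850\right) = \left(1303 + 2688\right) \left(\left(-22\right) \left(-58\right) - 1850\right) = 3991 \left(1276 - 1850\right) = 3991 \left(-574\right) = -2290834$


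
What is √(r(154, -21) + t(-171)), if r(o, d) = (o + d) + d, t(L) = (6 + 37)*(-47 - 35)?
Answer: I*√3414 ≈ 58.429*I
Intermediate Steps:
t(L) = -3526 (t(L) = 43*(-82) = -3526)
r(o, d) = o + 2*d (r(o, d) = (d + o) + d = o + 2*d)
√(r(154, -21) + t(-171)) = √((154 + 2*(-21)) - 3526) = √((154 - 42) - 3526) = √(112 - 3526) = √(-3414) = I*√3414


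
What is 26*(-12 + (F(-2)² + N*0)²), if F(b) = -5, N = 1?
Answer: 15938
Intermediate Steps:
26*(-12 + (F(-2)² + N*0)²) = 26*(-12 + ((-5)² + 1*0)²) = 26*(-12 + (25 + 0)²) = 26*(-12 + 25²) = 26*(-12 + 625) = 26*613 = 15938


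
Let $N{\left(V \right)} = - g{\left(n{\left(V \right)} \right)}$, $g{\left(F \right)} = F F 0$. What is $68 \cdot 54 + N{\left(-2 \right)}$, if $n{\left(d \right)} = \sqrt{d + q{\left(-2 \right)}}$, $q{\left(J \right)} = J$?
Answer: $3672$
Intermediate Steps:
$n{\left(d \right)} = \sqrt{-2 + d}$ ($n{\left(d \right)} = \sqrt{d - 2} = \sqrt{-2 + d}$)
$g{\left(F \right)} = 0$ ($g{\left(F \right)} = F^{2} \cdot 0 = 0$)
$N{\left(V \right)} = 0$ ($N{\left(V \right)} = \left(-1\right) 0 = 0$)
$68 \cdot 54 + N{\left(-2 \right)} = 68 \cdot 54 + 0 = 3672 + 0 = 3672$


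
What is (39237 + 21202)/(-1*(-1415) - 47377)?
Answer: -60439/45962 ≈ -1.3150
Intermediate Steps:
(39237 + 21202)/(-1*(-1415) - 47377) = 60439/(1415 - 47377) = 60439/(-45962) = 60439*(-1/45962) = -60439/45962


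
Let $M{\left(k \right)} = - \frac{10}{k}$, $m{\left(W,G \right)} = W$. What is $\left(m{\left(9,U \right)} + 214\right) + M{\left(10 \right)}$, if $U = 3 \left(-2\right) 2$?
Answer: $222$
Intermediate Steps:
$U = -12$ ($U = \left(-6\right) 2 = -12$)
$\left(m{\left(9,U \right)} + 214\right) + M{\left(10 \right)} = \left(9 + 214\right) - \frac{10}{10} = 223 - 1 = 222$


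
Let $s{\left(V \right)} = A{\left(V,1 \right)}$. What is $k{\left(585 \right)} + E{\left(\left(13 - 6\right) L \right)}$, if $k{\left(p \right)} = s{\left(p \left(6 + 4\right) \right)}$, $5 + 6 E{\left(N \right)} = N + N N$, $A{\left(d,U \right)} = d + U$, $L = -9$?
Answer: $\frac{39007}{6} \approx 6501.2$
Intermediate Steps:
$A{\left(d,U \right)} = U + d$
$s{\left(V \right)} = 1 + V$
$E{\left(N \right)} = - \frac{5}{6} + \frac{N}{6} + \frac{N^{2}}{6}$ ($E{\left(N \right)} = - \frac{5}{6} + \frac{N + N N}{6} = - \frac{5}{6} + \frac{N + N^{2}}{6} = - \frac{5}{6} + \left(\frac{N}{6} + \frac{N^{2}}{6}\right) = - \frac{5}{6} + \frac{N}{6} + \frac{N^{2}}{6}$)
$k{\left(p \right)} = 1 + 10 p$ ($k{\left(p \right)} = 1 + p \left(6 + 4\right) = 1 + p 10 = 1 + 10 p$)
$k{\left(585 \right)} + E{\left(\left(13 - 6\right) L \right)} = \left(1 + 10 \cdot 585\right) + \left(- \frac{5}{6} + \frac{\left(13 - 6\right) \left(-9\right)}{6} + \frac{\left(\left(13 - 6\right) \left(-9\right)\right)^{2}}{6}\right) = \left(1 + 5850\right) + \left(- \frac{5}{6} + \frac{7 \left(-9\right)}{6} + \frac{\left(7 \left(-9\right)\right)^{2}}{6}\right) = 5851 + \left(- \frac{5}{6} + \frac{1}{6} \left(-63\right) + \frac{\left(-63\right)^{2}}{6}\right) = 5851 - - \frac{3901}{6} = 5851 + \frac{3901}{6} = \frac{39007}{6}$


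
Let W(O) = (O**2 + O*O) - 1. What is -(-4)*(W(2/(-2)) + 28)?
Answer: 116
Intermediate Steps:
W(O) = -1 + 2*O**2 (W(O) = (O**2 + O**2) - 1 = 2*O**2 - 1 = -1 + 2*O**2)
-(-4)*(W(2/(-2)) + 28) = -(-4)*((-1 + 2*(2/(-2))**2) + 28) = -(-4)*((-1 + 2*(2*(-1/2))**2) + 28) = -(-4)*((-1 + 2*(-1)**2) + 28) = -(-4)*((-1 + 2*1) + 28) = -(-4)*((-1 + 2) + 28) = -(-4)*(1 + 28) = -(-4)*29 = -1*(-116) = 116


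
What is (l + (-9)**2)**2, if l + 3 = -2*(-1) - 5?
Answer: 5625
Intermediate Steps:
l = -6 (l = -3 + (-2*(-1) - 5) = -3 + (2 - 5) = -3 - 3 = -6)
(l + (-9)**2)**2 = (-6 + (-9)**2)**2 = (-6 + 81)**2 = 75**2 = 5625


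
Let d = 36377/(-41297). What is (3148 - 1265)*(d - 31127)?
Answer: -2420574084768/41297 ≈ -5.8614e+7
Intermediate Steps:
d = -36377/41297 (d = 36377*(-1/41297) = -36377/41297 ≈ -0.88086)
(3148 - 1265)*(d - 31127) = (3148 - 1265)*(-36377/41297 - 31127) = 1883*(-1285488096/41297) = -2420574084768/41297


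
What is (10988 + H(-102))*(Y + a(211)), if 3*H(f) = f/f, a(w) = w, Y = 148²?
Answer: 729020975/3 ≈ 2.4301e+8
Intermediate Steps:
Y = 21904
H(f) = ⅓ (H(f) = (f/f)/3 = (⅓)*1 = ⅓)
(10988 + H(-102))*(Y + a(211)) = (10988 + ⅓)*(21904 + 211) = (32965/3)*22115 = 729020975/3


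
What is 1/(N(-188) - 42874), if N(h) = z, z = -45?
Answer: -1/42919 ≈ -2.3300e-5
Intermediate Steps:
N(h) = -45
1/(N(-188) - 42874) = 1/(-45 - 42874) = 1/(-42919) = -1/42919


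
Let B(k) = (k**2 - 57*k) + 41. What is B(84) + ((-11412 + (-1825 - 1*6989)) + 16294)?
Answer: -1623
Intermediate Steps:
B(k) = 41 + k**2 - 57*k
B(84) + ((-11412 + (-1825 - 1*6989)) + 16294) = (41 + 84**2 - 57*84) + ((-11412 + (-1825 - 1*6989)) + 16294) = (41 + 7056 - 4788) + ((-11412 + (-1825 - 6989)) + 16294) = 2309 + ((-11412 - 8814) + 16294) = 2309 + (-20226 + 16294) = 2309 - 3932 = -1623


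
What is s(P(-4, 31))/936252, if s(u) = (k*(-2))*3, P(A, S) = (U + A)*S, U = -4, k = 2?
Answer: -1/78021 ≈ -1.2817e-5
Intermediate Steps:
P(A, S) = S*(-4 + A) (P(A, S) = (-4 + A)*S = S*(-4 + A))
s(u) = -12 (s(u) = (2*(-2))*3 = -4*3 = -12)
s(P(-4, 31))/936252 = -12/936252 = -12*1/936252 = -1/78021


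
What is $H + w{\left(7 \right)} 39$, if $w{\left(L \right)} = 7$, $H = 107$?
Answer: $380$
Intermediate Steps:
$H + w{\left(7 \right)} 39 = 107 + 7 \cdot 39 = 107 + 273 = 380$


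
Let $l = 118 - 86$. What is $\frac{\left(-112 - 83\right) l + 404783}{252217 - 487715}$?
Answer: $- \frac{398543}{235498} \approx -1.6923$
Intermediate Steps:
$l = 32$ ($l = 118 - 86 = 32$)
$\frac{\left(-112 - 83\right) l + 404783}{252217 - 487715} = \frac{\left(-112 - 83\right) 32 + 404783}{252217 - 487715} = \frac{\left(-195\right) 32 + 404783}{-235498} = \left(-6240 + 404783\right) \left(- \frac{1}{235498}\right) = 398543 \left(- \frac{1}{235498}\right) = - \frac{398543}{235498}$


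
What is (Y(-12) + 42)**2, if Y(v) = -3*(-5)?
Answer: 3249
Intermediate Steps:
Y(v) = 15
(Y(-12) + 42)**2 = (15 + 42)**2 = 57**2 = 3249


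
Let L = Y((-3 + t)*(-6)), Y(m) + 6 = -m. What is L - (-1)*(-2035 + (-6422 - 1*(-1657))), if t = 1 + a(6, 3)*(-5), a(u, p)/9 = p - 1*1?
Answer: -7358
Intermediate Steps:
a(u, p) = -9 + 9*p (a(u, p) = 9*(p - 1*1) = 9*(p - 1) = 9*(-1 + p) = -9 + 9*p)
t = -89 (t = 1 + (-9 + 9*3)*(-5) = 1 + (-9 + 27)*(-5) = 1 + 18*(-5) = 1 - 90 = -89)
Y(m) = -6 - m
L = -558 (L = -6 - (-3 - 89)*(-6) = -6 - (-92)*(-6) = -6 - 1*552 = -6 - 552 = -558)
L - (-1)*(-2035 + (-6422 - 1*(-1657))) = -558 - (-1)*(-2035 + (-6422 - 1*(-1657))) = -558 - (-1)*(-2035 + (-6422 + 1657)) = -558 - (-1)*(-2035 - 4765) = -558 - (-1)*(-6800) = -558 - 1*6800 = -558 - 6800 = -7358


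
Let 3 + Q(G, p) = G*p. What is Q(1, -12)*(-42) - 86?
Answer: 544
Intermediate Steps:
Q(G, p) = -3 + G*p
Q(1, -12)*(-42) - 86 = (-3 + 1*(-12))*(-42) - 86 = (-3 - 12)*(-42) - 86 = -15*(-42) - 86 = 630 - 86 = 544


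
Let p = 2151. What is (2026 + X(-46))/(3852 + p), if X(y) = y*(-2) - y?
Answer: 2164/6003 ≈ 0.36049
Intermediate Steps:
X(y) = -3*y (X(y) = -2*y - y = -3*y)
(2026 + X(-46))/(3852 + p) = (2026 - 3*(-46))/(3852 + 2151) = (2026 + 138)/6003 = 2164*(1/6003) = 2164/6003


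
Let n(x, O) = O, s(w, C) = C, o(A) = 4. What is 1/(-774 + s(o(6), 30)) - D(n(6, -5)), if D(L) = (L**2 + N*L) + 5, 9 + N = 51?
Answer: 133919/744 ≈ 180.00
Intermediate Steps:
N = 42 (N = -9 + 51 = 42)
D(L) = 5 + L**2 + 42*L (D(L) = (L**2 + 42*L) + 5 = 5 + L**2 + 42*L)
1/(-774 + s(o(6), 30)) - D(n(6, -5)) = 1/(-774 + 30) - (5 + (-5)**2 + 42*(-5)) = 1/(-744) - (5 + 25 - 210) = -1/744 - 1*(-180) = -1/744 + 180 = 133919/744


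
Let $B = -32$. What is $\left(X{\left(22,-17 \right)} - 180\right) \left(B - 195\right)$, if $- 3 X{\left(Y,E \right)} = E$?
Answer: $\frac{118721}{3} \approx 39574.0$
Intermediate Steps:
$X{\left(Y,E \right)} = - \frac{E}{3}$
$\left(X{\left(22,-17 \right)} - 180\right) \left(B - 195\right) = \left(\left(- \frac{1}{3}\right) \left(-17\right) - 180\right) \left(-32 - 195\right) = \left(\frac{17}{3} - 180\right) \left(-227\right) = \left(- \frac{523}{3}\right) \left(-227\right) = \frac{118721}{3}$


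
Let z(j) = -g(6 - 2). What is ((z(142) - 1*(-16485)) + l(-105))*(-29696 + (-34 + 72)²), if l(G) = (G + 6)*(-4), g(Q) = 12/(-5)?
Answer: -2384949084/5 ≈ -4.7699e+8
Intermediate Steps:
g(Q) = -12/5 (g(Q) = 12*(-⅕) = -12/5)
z(j) = 12/5 (z(j) = -1*(-12/5) = 12/5)
l(G) = -24 - 4*G (l(G) = (6 + G)*(-4) = -24 - 4*G)
((z(142) - 1*(-16485)) + l(-105))*(-29696 + (-34 + 72)²) = ((12/5 - 1*(-16485)) + (-24 - 4*(-105)))*(-29696 + (-34 + 72)²) = ((12/5 + 16485) + (-24 + 420))*(-29696 + 38²) = (82437/5 + 396)*(-29696 + 1444) = (84417/5)*(-28252) = -2384949084/5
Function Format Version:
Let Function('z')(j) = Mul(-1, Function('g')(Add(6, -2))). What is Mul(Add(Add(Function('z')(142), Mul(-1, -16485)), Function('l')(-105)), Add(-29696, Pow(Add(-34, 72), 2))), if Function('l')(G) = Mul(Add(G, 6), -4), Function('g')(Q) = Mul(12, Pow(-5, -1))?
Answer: Rational(-2384949084, 5) ≈ -4.7699e+8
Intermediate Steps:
Function('g')(Q) = Rational(-12, 5) (Function('g')(Q) = Mul(12, Rational(-1, 5)) = Rational(-12, 5))
Function('z')(j) = Rational(12, 5) (Function('z')(j) = Mul(-1, Rational(-12, 5)) = Rational(12, 5))
Function('l')(G) = Add(-24, Mul(-4, G)) (Function('l')(G) = Mul(Add(6, G), -4) = Add(-24, Mul(-4, G)))
Mul(Add(Add(Function('z')(142), Mul(-1, -16485)), Function('l')(-105)), Add(-29696, Pow(Add(-34, 72), 2))) = Mul(Add(Add(Rational(12, 5), Mul(-1, -16485)), Add(-24, Mul(-4, -105))), Add(-29696, Pow(Add(-34, 72), 2))) = Mul(Add(Add(Rational(12, 5), 16485), Add(-24, 420)), Add(-29696, Pow(38, 2))) = Mul(Add(Rational(82437, 5), 396), Add(-29696, 1444)) = Mul(Rational(84417, 5), -28252) = Rational(-2384949084, 5)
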